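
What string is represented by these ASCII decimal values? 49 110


Codes (decimal): 49 110
Per-code ASCII lookup:
  49  (range 48-57: digits, 49 - 48 = 1) → '1'
  110  (range 97-122: lowercase, 110 - 97 = 13) → 'n'
= '1n'


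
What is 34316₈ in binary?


Each octal digit → 3 binary bits:
  3 = 011
  4 = 100
  3 = 011
  1 = 001
  6 = 110
Concatenate: 011 100 011 001 110
= 011100011001110


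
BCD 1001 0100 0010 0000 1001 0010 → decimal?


Each 4-bit group → digit:
  1001 → 9
  0100 → 4
  0010 → 2
  0000 → 0
  1001 → 9
  0010 → 2
= 942092


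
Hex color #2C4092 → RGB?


Hex: #2C4092
R = 2C₁₆ = 44
G = 40₁₆ = 64
B = 92₁₆ = 146
= RGB(44, 64, 146)


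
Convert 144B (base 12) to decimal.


Positional values (base 12):
  B × 12^0 = 11 × 1 = 11
  4 × 12^1 = 4 × 12 = 48
  4 × 12^2 = 4 × 144 = 576
  1 × 12^3 = 1 × 1728 = 1728
Sum = 11 + 48 + 576 + 1728
= 2363


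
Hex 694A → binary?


Each hex digit → 4 binary bits:
  6 = 0110
  9 = 1001
  4 = 0100
  A = 1010
Concatenate: 0110 1001 0100 1010
= 0110100101001010


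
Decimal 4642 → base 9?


Divide by 9 repeatedly:
4642 ÷ 9 = 515 remainder 7
515 ÷ 9 = 57 remainder 2
57 ÷ 9 = 6 remainder 3
6 ÷ 9 = 0 remainder 6
Reading remainders bottom-up:
= 6327


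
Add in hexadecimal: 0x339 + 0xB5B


Align and add column by column (LSB to MSB, each column mod 16 with carry):
  0339
+ 0B5B
  ----
  col 0: 9(9) + B(11) + 0 (carry in) = 20 → 4(4), carry out 1
  col 1: 3(3) + 5(5) + 1 (carry in) = 9 → 9(9), carry out 0
  col 2: 3(3) + B(11) + 0 (carry in) = 14 → E(14), carry out 0
  col 3: 0(0) + 0(0) + 0 (carry in) = 0 → 0(0), carry out 0
Reading digits MSB→LSB: 0E94
Strip leading zeros: E94
= 0xE94


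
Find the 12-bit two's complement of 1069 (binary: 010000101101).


Original: 010000101101
Step 1 - Invert all bits: 101111010010
Step 2 - Add 1: 101111010010 + 1
= 101111010011 (represents -1069)


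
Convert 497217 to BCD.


Each digit → 4-bit binary:
  4 → 0100
  9 → 1001
  7 → 0111
  2 → 0010
  1 → 0001
  7 → 0111
= 0100 1001 0111 0010 0001 0111


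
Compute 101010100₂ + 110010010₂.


Align and add column by column (LSB to MSB, carry propagating):
  0101010100
+ 0110010010
  ----------
  col 0: 0 + 0 + 0 (carry in) = 0 → bit 0, carry out 0
  col 1: 0 + 1 + 0 (carry in) = 1 → bit 1, carry out 0
  col 2: 1 + 0 + 0 (carry in) = 1 → bit 1, carry out 0
  col 3: 0 + 0 + 0 (carry in) = 0 → bit 0, carry out 0
  col 4: 1 + 1 + 0 (carry in) = 2 → bit 0, carry out 1
  col 5: 0 + 0 + 1 (carry in) = 1 → bit 1, carry out 0
  col 6: 1 + 0 + 0 (carry in) = 1 → bit 1, carry out 0
  col 7: 0 + 1 + 0 (carry in) = 1 → bit 1, carry out 0
  col 8: 1 + 1 + 0 (carry in) = 2 → bit 0, carry out 1
  col 9: 0 + 0 + 1 (carry in) = 1 → bit 1, carry out 0
Reading bits MSB→LSB: 1011100110
Strip leading zeros: 1011100110
= 1011100110


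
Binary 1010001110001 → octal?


Group into 3-bit groups: 001010001110001
  001 = 1
  010 = 2
  001 = 1
  110 = 6
  001 = 1
= 0o12161


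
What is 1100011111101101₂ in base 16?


Group into 4-bit nibbles: 1100011111101101
  1100 = C
  0111 = 7
  1110 = E
  1101 = D
= 0xC7ED


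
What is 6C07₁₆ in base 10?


Positional values:
Position 0: 7 × 16^0 = 7 × 1 = 7
Position 1: 0 × 16^1 = 0 × 16 = 0
Position 2: C × 16^2 = 12 × 256 = 3072
Position 3: 6 × 16^3 = 6 × 4096 = 24576
Sum = 7 + 0 + 3072 + 24576
= 27655


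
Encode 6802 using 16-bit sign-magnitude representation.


Sign bit: 0 (positive)
Magnitude: 6802 = 001101010010010
= 0001101010010010


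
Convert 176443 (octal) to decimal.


Positional values:
Position 0: 3 × 8^0 = 3
Position 1: 4 × 8^1 = 32
Position 2: 4 × 8^2 = 256
Position 3: 6 × 8^3 = 3072
Position 4: 7 × 8^4 = 28672
Position 5: 1 × 8^5 = 32768
Sum = 3 + 32 + 256 + 3072 + 28672 + 32768
= 64803


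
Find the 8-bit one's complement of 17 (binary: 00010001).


Original: 00010001
Invert all bits:
  bit 0: 0 → 1
  bit 1: 0 → 1
  bit 2: 0 → 1
  bit 3: 1 → 0
  bit 4: 0 → 1
  bit 5: 0 → 1
  bit 6: 0 → 1
  bit 7: 1 → 0
= 11101110


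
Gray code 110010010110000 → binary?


Gray code: 110010010110000
MSB stays the same: 1
Each subsequent bit = prev_binary XOR current_gray:
  B[1] = 1 XOR 1 = 0
  B[2] = 0 XOR 0 = 0
  B[3] = 0 XOR 0 = 0
  B[4] = 0 XOR 1 = 1
  B[5] = 1 XOR 0 = 1
  B[6] = 1 XOR 0 = 1
  B[7] = 1 XOR 1 = 0
  B[8] = 0 XOR 0 = 0
  B[9] = 0 XOR 1 = 1
  B[10] = 1 XOR 1 = 0
  B[11] = 0 XOR 0 = 0
  B[12] = 0 XOR 0 = 0
  B[13] = 0 XOR 0 = 0
  B[14] = 0 XOR 0 = 0
= 100011100100000 (18208 decimal)


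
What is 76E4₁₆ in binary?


Each hex digit → 4 binary bits:
  7 = 0111
  6 = 0110
  E = 1110
  4 = 0100
Concatenate: 0111 0110 1110 0100
= 0111011011100100


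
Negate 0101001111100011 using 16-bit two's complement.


Original: 0101001111100011
Step 1 - Invert all bits: 1010110000011100
Step 2 - Add 1: 1010110000011100 + 1
= 1010110000011101 (represents -21475)


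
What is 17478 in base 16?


Divide by 16 repeatedly:
17478 ÷ 16 = 1092 remainder 6 (6)
1092 ÷ 16 = 68 remainder 4 (4)
68 ÷ 16 = 4 remainder 4 (4)
4 ÷ 16 = 0 remainder 4 (4)
Reading remainders bottom-up:
= 0x4446


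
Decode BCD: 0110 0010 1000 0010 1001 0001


Each 4-bit group → digit:
  0110 → 6
  0010 → 2
  1000 → 8
  0010 → 2
  1001 → 9
  0001 → 1
= 628291


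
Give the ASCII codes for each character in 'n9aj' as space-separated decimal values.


String: 'n9aj'  (4 characters)
Per-character ASCII lookup:
  'n': lowercase starts at 97: 'n' = 97 + 13 = 110
  '9': digits start at 48: '9' = 48 + 9 = 57
  'a': lowercase starts at 97: 'a' = 97 + 0 = 97
  'j': lowercase starts at 97: 'j' = 97 + 9 = 106
= 110 57 97 106


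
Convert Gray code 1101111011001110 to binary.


Gray code: 1101111011001110
MSB stays the same: 1
Each subsequent bit = prev_binary XOR current_gray:
  B[1] = 1 XOR 1 = 0
  B[2] = 0 XOR 0 = 0
  B[3] = 0 XOR 1 = 1
  B[4] = 1 XOR 1 = 0
  B[5] = 0 XOR 1 = 1
  B[6] = 1 XOR 1 = 0
  B[7] = 0 XOR 0 = 0
  B[8] = 0 XOR 1 = 1
  B[9] = 1 XOR 1 = 0
  B[10] = 0 XOR 0 = 0
  B[11] = 0 XOR 0 = 0
  B[12] = 0 XOR 1 = 1
  B[13] = 1 XOR 1 = 0
  B[14] = 0 XOR 1 = 1
  B[15] = 1 XOR 0 = 1
= 1001010010001011 (38027 decimal)


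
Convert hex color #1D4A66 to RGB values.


Hex: #1D4A66
R = 1D₁₆ = 29
G = 4A₁₆ = 74
B = 66₁₆ = 102
= RGB(29, 74, 102)


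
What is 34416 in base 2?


Divide by 2 repeatedly:
34416 ÷ 2 = 17208 remainder 0
17208 ÷ 2 = 8604 remainder 0
8604 ÷ 2 = 4302 remainder 0
4302 ÷ 2 = 2151 remainder 0
2151 ÷ 2 = 1075 remainder 1
1075 ÷ 2 = 537 remainder 1
537 ÷ 2 = 268 remainder 1
268 ÷ 2 = 134 remainder 0
134 ÷ 2 = 67 remainder 0
67 ÷ 2 = 33 remainder 1
33 ÷ 2 = 16 remainder 1
16 ÷ 2 = 8 remainder 0
8 ÷ 2 = 4 remainder 0
4 ÷ 2 = 2 remainder 0
2 ÷ 2 = 1 remainder 0
1 ÷ 2 = 0 remainder 1
Reading remainders bottom-up:
= 1000011001110000


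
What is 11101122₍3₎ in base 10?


Positional values (base 3):
  2 × 3^0 = 2 × 1 = 2
  2 × 3^1 = 2 × 3 = 6
  1 × 3^2 = 1 × 9 = 9
  1 × 3^3 = 1 × 27 = 27
  0 × 3^4 = 0 × 81 = 0
  1 × 3^5 = 1 × 243 = 243
  1 × 3^6 = 1 × 729 = 729
  1 × 3^7 = 1 × 2187 = 2187
Sum = 2 + 6 + 9 + 27 + 0 + 243 + 729 + 2187
= 3203


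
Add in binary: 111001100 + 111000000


Align and add column by column (LSB to MSB, carry propagating):
  0111001100
+ 0111000000
  ----------
  col 0: 0 + 0 + 0 (carry in) = 0 → bit 0, carry out 0
  col 1: 0 + 0 + 0 (carry in) = 0 → bit 0, carry out 0
  col 2: 1 + 0 + 0 (carry in) = 1 → bit 1, carry out 0
  col 3: 1 + 0 + 0 (carry in) = 1 → bit 1, carry out 0
  col 4: 0 + 0 + 0 (carry in) = 0 → bit 0, carry out 0
  col 5: 0 + 0 + 0 (carry in) = 0 → bit 0, carry out 0
  col 6: 1 + 1 + 0 (carry in) = 2 → bit 0, carry out 1
  col 7: 1 + 1 + 1 (carry in) = 3 → bit 1, carry out 1
  col 8: 1 + 1 + 1 (carry in) = 3 → bit 1, carry out 1
  col 9: 0 + 0 + 1 (carry in) = 1 → bit 1, carry out 0
Reading bits MSB→LSB: 1110001100
Strip leading zeros: 1110001100
= 1110001100


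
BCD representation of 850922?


Each digit → 4-bit binary:
  8 → 1000
  5 → 0101
  0 → 0000
  9 → 1001
  2 → 0010
  2 → 0010
= 1000 0101 0000 1001 0010 0010


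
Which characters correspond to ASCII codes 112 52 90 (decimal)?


Codes (decimal): 112 52 90
Per-code ASCII lookup:
  112  (range 97-122: lowercase, 112 - 97 = 15) → 'p'
  52  (range 48-57: digits, 52 - 48 = 4) → '4'
  90  (range 65-90: uppercase, 90 - 65 = 25) → 'Z'
= 'p4Z'


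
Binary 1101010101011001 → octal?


Group into 3-bit groups: 001101010101011001
  001 = 1
  101 = 5
  010 = 2
  101 = 5
  011 = 3
  001 = 1
= 0o152531


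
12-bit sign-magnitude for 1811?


Sign bit: 0 (positive)
Magnitude: 1811 = 11100010011
= 011100010011


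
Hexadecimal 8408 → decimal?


Positional values:
Position 0: 8 × 16^0 = 8 × 1 = 8
Position 1: 0 × 16^1 = 0 × 16 = 0
Position 2: 4 × 16^2 = 4 × 256 = 1024
Position 3: 8 × 16^3 = 8 × 4096 = 32768
Sum = 8 + 0 + 1024 + 32768
= 33800


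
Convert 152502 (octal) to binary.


Each octal digit → 3 binary bits:
  1 = 001
  5 = 101
  2 = 010
  5 = 101
  0 = 000
  2 = 010
Concatenate: 001 101 010 101 000 010
= 001101010101000010


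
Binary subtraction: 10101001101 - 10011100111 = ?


Align and subtract column by column (LSB to MSB, borrowing when needed):
  10101001101
- 10011100111
  -----------
  col 0: (1 - 0 borrow-in) - 1 → 1 - 1 = 0, borrow out 0
  col 1: (0 - 0 borrow-in) - 1 → borrow from next column: (0+2) - 1 = 1, borrow out 1
  col 2: (1 - 1 borrow-in) - 1 → borrow from next column: (0+2) - 1 = 1, borrow out 1
  col 3: (1 - 1 borrow-in) - 0 → 0 - 0 = 0, borrow out 0
  col 4: (0 - 0 borrow-in) - 0 → 0 - 0 = 0, borrow out 0
  col 5: (0 - 0 borrow-in) - 1 → borrow from next column: (0+2) - 1 = 1, borrow out 1
  col 6: (1 - 1 borrow-in) - 1 → borrow from next column: (0+2) - 1 = 1, borrow out 1
  col 7: (0 - 1 borrow-in) - 1 → borrow from next column: (-1+2) - 1 = 0, borrow out 1
  col 8: (1 - 1 borrow-in) - 0 → 0 - 0 = 0, borrow out 0
  col 9: (0 - 0 borrow-in) - 0 → 0 - 0 = 0, borrow out 0
  col 10: (1 - 0 borrow-in) - 1 → 1 - 1 = 0, borrow out 0
Reading bits MSB→LSB: 00001100110
Strip leading zeros: 1100110
= 1100110


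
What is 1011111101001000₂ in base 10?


Positional values:
Bit 3: 1 × 2^3 = 8
Bit 6: 1 × 2^6 = 64
Bit 8: 1 × 2^8 = 256
Bit 9: 1 × 2^9 = 512
Bit 10: 1 × 2^10 = 1024
Bit 11: 1 × 2^11 = 2048
Bit 12: 1 × 2^12 = 4096
Bit 13: 1 × 2^13 = 8192
Bit 15: 1 × 2^15 = 32768
Sum = 8 + 64 + 256 + 512 + 1024 + 2048 + 4096 + 8192 + 32768
= 48968


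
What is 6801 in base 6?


Divide by 6 repeatedly:
6801 ÷ 6 = 1133 remainder 3
1133 ÷ 6 = 188 remainder 5
188 ÷ 6 = 31 remainder 2
31 ÷ 6 = 5 remainder 1
5 ÷ 6 = 0 remainder 5
Reading remainders bottom-up:
= 51253


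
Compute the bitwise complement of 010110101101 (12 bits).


Original: 010110101101
Invert all bits:
  bit 0: 0 → 1
  bit 1: 1 → 0
  bit 2: 0 → 1
  bit 3: 1 → 0
  bit 4: 1 → 0
  bit 5: 0 → 1
  bit 6: 1 → 0
  bit 7: 0 → 1
  bit 8: 1 → 0
  bit 9: 1 → 0
  bit 10: 0 → 1
  bit 11: 1 → 0
= 101001010010


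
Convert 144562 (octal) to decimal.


Positional values:
Position 0: 2 × 8^0 = 2
Position 1: 6 × 8^1 = 48
Position 2: 5 × 8^2 = 320
Position 3: 4 × 8^3 = 2048
Position 4: 4 × 8^4 = 16384
Position 5: 1 × 8^5 = 32768
Sum = 2 + 48 + 320 + 2048 + 16384 + 32768
= 51570


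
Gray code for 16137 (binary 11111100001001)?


Binary: 11111100001001
Gray code: G = B XOR (B >> 1)
B >> 1 = 01111110000100
11111100001001 XOR 01111110000100:
  1 XOR 0 = 1
  1 XOR 1 = 0
  1 XOR 1 = 0
  1 XOR 1 = 0
  1 XOR 1 = 0
  1 XOR 1 = 0
  0 XOR 1 = 1
  0 XOR 0 = 0
  0 XOR 0 = 0
  0 XOR 0 = 0
  1 XOR 0 = 1
  0 XOR 1 = 1
  0 XOR 0 = 0
  1 XOR 0 = 1
= 10000010001101


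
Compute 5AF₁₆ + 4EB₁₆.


Align and add column by column (LSB to MSB, each column mod 16 with carry):
  05AF
+ 04EB
  ----
  col 0: F(15) + B(11) + 0 (carry in) = 26 → A(10), carry out 1
  col 1: A(10) + E(14) + 1 (carry in) = 25 → 9(9), carry out 1
  col 2: 5(5) + 4(4) + 1 (carry in) = 10 → A(10), carry out 0
  col 3: 0(0) + 0(0) + 0 (carry in) = 0 → 0(0), carry out 0
Reading digits MSB→LSB: 0A9A
Strip leading zeros: A9A
= 0xA9A


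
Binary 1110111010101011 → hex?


Group into 4-bit nibbles: 1110111010101011
  1110 = E
  1110 = E
  1010 = A
  1011 = B
= 0xEEAB


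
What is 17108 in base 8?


Divide by 8 repeatedly:
17108 ÷ 8 = 2138 remainder 4
2138 ÷ 8 = 267 remainder 2
267 ÷ 8 = 33 remainder 3
33 ÷ 8 = 4 remainder 1
4 ÷ 8 = 0 remainder 4
Reading remainders bottom-up:
= 0o41324


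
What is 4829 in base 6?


Divide by 6 repeatedly:
4829 ÷ 6 = 804 remainder 5
804 ÷ 6 = 134 remainder 0
134 ÷ 6 = 22 remainder 2
22 ÷ 6 = 3 remainder 4
3 ÷ 6 = 0 remainder 3
Reading remainders bottom-up:
= 34205


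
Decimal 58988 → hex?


Divide by 16 repeatedly:
58988 ÷ 16 = 3686 remainder 12 (C)
3686 ÷ 16 = 230 remainder 6 (6)
230 ÷ 16 = 14 remainder 6 (6)
14 ÷ 16 = 0 remainder 14 (E)
Reading remainders bottom-up:
= 0xE66C


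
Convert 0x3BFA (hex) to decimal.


Positional values:
Position 0: A × 16^0 = 10 × 1 = 10
Position 1: F × 16^1 = 15 × 16 = 240
Position 2: B × 16^2 = 11 × 256 = 2816
Position 3: 3 × 16^3 = 3 × 4096 = 12288
Sum = 10 + 240 + 2816 + 12288
= 15354


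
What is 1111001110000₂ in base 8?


Group into 3-bit groups: 001111001110000
  001 = 1
  111 = 7
  001 = 1
  110 = 6
  000 = 0
= 0o17160


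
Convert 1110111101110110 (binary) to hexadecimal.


Group into 4-bit nibbles: 1110111101110110
  1110 = E
  1111 = F
  0111 = 7
  0110 = 6
= 0xEF76


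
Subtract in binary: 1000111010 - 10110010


Align and subtract column by column (LSB to MSB, borrowing when needed):
  1000111010
- 0010110010
  ----------
  col 0: (0 - 0 borrow-in) - 0 → 0 - 0 = 0, borrow out 0
  col 1: (1 - 0 borrow-in) - 1 → 1 - 1 = 0, borrow out 0
  col 2: (0 - 0 borrow-in) - 0 → 0 - 0 = 0, borrow out 0
  col 3: (1 - 0 borrow-in) - 0 → 1 - 0 = 1, borrow out 0
  col 4: (1 - 0 borrow-in) - 1 → 1 - 1 = 0, borrow out 0
  col 5: (1 - 0 borrow-in) - 1 → 1 - 1 = 0, borrow out 0
  col 6: (0 - 0 borrow-in) - 0 → 0 - 0 = 0, borrow out 0
  col 7: (0 - 0 borrow-in) - 1 → borrow from next column: (0+2) - 1 = 1, borrow out 1
  col 8: (0 - 1 borrow-in) - 0 → borrow from next column: (-1+2) - 0 = 1, borrow out 1
  col 9: (1 - 1 borrow-in) - 0 → 0 - 0 = 0, borrow out 0
Reading bits MSB→LSB: 0110001000
Strip leading zeros: 110001000
= 110001000


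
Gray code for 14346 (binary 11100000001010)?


Binary: 11100000001010
Gray code: G = B XOR (B >> 1)
B >> 1 = 01110000000101
11100000001010 XOR 01110000000101:
  1 XOR 0 = 1
  1 XOR 1 = 0
  1 XOR 1 = 0
  0 XOR 1 = 1
  0 XOR 0 = 0
  0 XOR 0 = 0
  0 XOR 0 = 0
  0 XOR 0 = 0
  0 XOR 0 = 0
  0 XOR 0 = 0
  1 XOR 0 = 1
  0 XOR 1 = 1
  1 XOR 0 = 1
  0 XOR 1 = 1
= 10010000001111


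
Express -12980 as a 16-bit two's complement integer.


Original: 0011001010110100
Step 1 - Invert all bits: 1100110101001011
Step 2 - Add 1: 1100110101001011 + 1
= 1100110101001100 (represents -12980)


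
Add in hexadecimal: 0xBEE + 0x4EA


Align and add column by column (LSB to MSB, each column mod 16 with carry):
  0BEE
+ 04EA
  ----
  col 0: E(14) + A(10) + 0 (carry in) = 24 → 8(8), carry out 1
  col 1: E(14) + E(14) + 1 (carry in) = 29 → D(13), carry out 1
  col 2: B(11) + 4(4) + 1 (carry in) = 16 → 0(0), carry out 1
  col 3: 0(0) + 0(0) + 1 (carry in) = 1 → 1(1), carry out 0
Reading digits MSB→LSB: 10D8
Strip leading zeros: 10D8
= 0x10D8


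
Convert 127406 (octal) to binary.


Each octal digit → 3 binary bits:
  1 = 001
  2 = 010
  7 = 111
  4 = 100
  0 = 000
  6 = 110
Concatenate: 001 010 111 100 000 110
= 001010111100000110


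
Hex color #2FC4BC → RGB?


Hex: #2FC4BC
R = 2F₁₆ = 47
G = C4₁₆ = 196
B = BC₁₆ = 188
= RGB(47, 196, 188)


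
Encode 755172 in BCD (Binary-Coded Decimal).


Each digit → 4-bit binary:
  7 → 0111
  5 → 0101
  5 → 0101
  1 → 0001
  7 → 0111
  2 → 0010
= 0111 0101 0101 0001 0111 0010


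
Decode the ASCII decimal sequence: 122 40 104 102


Codes (decimal): 122 40 104 102
Per-code ASCII lookup:
  122  (range 97-122: lowercase, 122 - 97 = 25) → 'z'
  40  (special character) → '('
  104  (range 97-122: lowercase, 104 - 97 = 7) → 'h'
  102  (range 97-122: lowercase, 102 - 97 = 5) → 'f'
= 'z(hf'


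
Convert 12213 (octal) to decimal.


Positional values:
Position 0: 3 × 8^0 = 3
Position 1: 1 × 8^1 = 8
Position 2: 2 × 8^2 = 128
Position 3: 2 × 8^3 = 1024
Position 4: 1 × 8^4 = 4096
Sum = 3 + 8 + 128 + 1024 + 4096
= 5259


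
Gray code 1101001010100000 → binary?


Gray code: 1101001010100000
MSB stays the same: 1
Each subsequent bit = prev_binary XOR current_gray:
  B[1] = 1 XOR 1 = 0
  B[2] = 0 XOR 0 = 0
  B[3] = 0 XOR 1 = 1
  B[4] = 1 XOR 0 = 1
  B[5] = 1 XOR 0 = 1
  B[6] = 1 XOR 1 = 0
  B[7] = 0 XOR 0 = 0
  B[8] = 0 XOR 1 = 1
  B[9] = 1 XOR 0 = 1
  B[10] = 1 XOR 1 = 0
  B[11] = 0 XOR 0 = 0
  B[12] = 0 XOR 0 = 0
  B[13] = 0 XOR 0 = 0
  B[14] = 0 XOR 0 = 0
  B[15] = 0 XOR 0 = 0
= 1001110011000000 (40128 decimal)


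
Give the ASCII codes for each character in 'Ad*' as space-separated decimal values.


String: 'Ad*'  (3 characters)
Per-character ASCII lookup:
  'A': uppercase starts at 65: 'A' = 65 + 0 = 65
  'd': lowercase starts at 97: 'd' = 97 + 3 = 100
  '*': special character: '*' = 42
= 65 100 42


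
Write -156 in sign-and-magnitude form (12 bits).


Sign bit: 1 (negative)
Magnitude: 156 = 00010011100
= 100010011100


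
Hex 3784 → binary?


Each hex digit → 4 binary bits:
  3 = 0011
  7 = 0111
  8 = 1000
  4 = 0100
Concatenate: 0011 0111 1000 0100
= 0011011110000100


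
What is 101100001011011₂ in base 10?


Positional values:
Bit 0: 1 × 2^0 = 1
Bit 1: 1 × 2^1 = 2
Bit 3: 1 × 2^3 = 8
Bit 4: 1 × 2^4 = 16
Bit 6: 1 × 2^6 = 64
Bit 11: 1 × 2^11 = 2048
Bit 12: 1 × 2^12 = 4096
Bit 14: 1 × 2^14 = 16384
Sum = 1 + 2 + 8 + 16 + 64 + 2048 + 4096 + 16384
= 22619


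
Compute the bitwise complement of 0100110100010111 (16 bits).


Original: 0100110100010111
Invert all bits:
  bit 0: 0 → 1
  bit 1: 1 → 0
  bit 2: 0 → 1
  bit 3: 0 → 1
  bit 4: 1 → 0
  bit 5: 1 → 0
  bit 6: 0 → 1
  bit 7: 1 → 0
  bit 8: 0 → 1
  bit 9: 0 → 1
  bit 10: 0 → 1
  bit 11: 1 → 0
  bit 12: 0 → 1
  bit 13: 1 → 0
  bit 14: 1 → 0
  bit 15: 1 → 0
= 1011001011101000


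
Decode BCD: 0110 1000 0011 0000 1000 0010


Each 4-bit group → digit:
  0110 → 6
  1000 → 8
  0011 → 3
  0000 → 0
  1000 → 8
  0010 → 2
= 683082


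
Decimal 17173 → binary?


Divide by 2 repeatedly:
17173 ÷ 2 = 8586 remainder 1
8586 ÷ 2 = 4293 remainder 0
4293 ÷ 2 = 2146 remainder 1
2146 ÷ 2 = 1073 remainder 0
1073 ÷ 2 = 536 remainder 1
536 ÷ 2 = 268 remainder 0
268 ÷ 2 = 134 remainder 0
134 ÷ 2 = 67 remainder 0
67 ÷ 2 = 33 remainder 1
33 ÷ 2 = 16 remainder 1
16 ÷ 2 = 8 remainder 0
8 ÷ 2 = 4 remainder 0
4 ÷ 2 = 2 remainder 0
2 ÷ 2 = 1 remainder 0
1 ÷ 2 = 0 remainder 1
Reading remainders bottom-up:
= 100001100010101


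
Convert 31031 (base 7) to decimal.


Positional values (base 7):
  1 × 7^0 = 1 × 1 = 1
  3 × 7^1 = 3 × 7 = 21
  0 × 7^2 = 0 × 49 = 0
  1 × 7^3 = 1 × 343 = 343
  3 × 7^4 = 3 × 2401 = 7203
Sum = 1 + 21 + 0 + 343 + 7203
= 7568


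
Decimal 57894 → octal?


Divide by 8 repeatedly:
57894 ÷ 8 = 7236 remainder 6
7236 ÷ 8 = 904 remainder 4
904 ÷ 8 = 113 remainder 0
113 ÷ 8 = 14 remainder 1
14 ÷ 8 = 1 remainder 6
1 ÷ 8 = 0 remainder 1
Reading remainders bottom-up:
= 0o161046


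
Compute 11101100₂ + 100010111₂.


Align and add column by column (LSB to MSB, carry propagating):
  0011101100
+ 0100010111
  ----------
  col 0: 0 + 1 + 0 (carry in) = 1 → bit 1, carry out 0
  col 1: 0 + 1 + 0 (carry in) = 1 → bit 1, carry out 0
  col 2: 1 + 1 + 0 (carry in) = 2 → bit 0, carry out 1
  col 3: 1 + 0 + 1 (carry in) = 2 → bit 0, carry out 1
  col 4: 0 + 1 + 1 (carry in) = 2 → bit 0, carry out 1
  col 5: 1 + 0 + 1 (carry in) = 2 → bit 0, carry out 1
  col 6: 1 + 0 + 1 (carry in) = 2 → bit 0, carry out 1
  col 7: 1 + 0 + 1 (carry in) = 2 → bit 0, carry out 1
  col 8: 0 + 1 + 1 (carry in) = 2 → bit 0, carry out 1
  col 9: 0 + 0 + 1 (carry in) = 1 → bit 1, carry out 0
Reading bits MSB→LSB: 1000000011
Strip leading zeros: 1000000011
= 1000000011


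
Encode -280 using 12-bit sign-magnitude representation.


Sign bit: 1 (negative)
Magnitude: 280 = 00100011000
= 100100011000


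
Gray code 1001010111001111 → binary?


Gray code: 1001010111001111
MSB stays the same: 1
Each subsequent bit = prev_binary XOR current_gray:
  B[1] = 1 XOR 0 = 1
  B[2] = 1 XOR 0 = 1
  B[3] = 1 XOR 1 = 0
  B[4] = 0 XOR 0 = 0
  B[5] = 0 XOR 1 = 1
  B[6] = 1 XOR 0 = 1
  B[7] = 1 XOR 1 = 0
  B[8] = 0 XOR 1 = 1
  B[9] = 1 XOR 1 = 0
  B[10] = 0 XOR 0 = 0
  B[11] = 0 XOR 0 = 0
  B[12] = 0 XOR 1 = 1
  B[13] = 1 XOR 1 = 0
  B[14] = 0 XOR 1 = 1
  B[15] = 1 XOR 1 = 0
= 1110011010001010 (59018 decimal)


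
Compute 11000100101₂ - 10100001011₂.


Align and subtract column by column (LSB to MSB, borrowing when needed):
  11000100101
- 10100001011
  -----------
  col 0: (1 - 0 borrow-in) - 1 → 1 - 1 = 0, borrow out 0
  col 1: (0 - 0 borrow-in) - 1 → borrow from next column: (0+2) - 1 = 1, borrow out 1
  col 2: (1 - 1 borrow-in) - 0 → 0 - 0 = 0, borrow out 0
  col 3: (0 - 0 borrow-in) - 1 → borrow from next column: (0+2) - 1 = 1, borrow out 1
  col 4: (0 - 1 borrow-in) - 0 → borrow from next column: (-1+2) - 0 = 1, borrow out 1
  col 5: (1 - 1 borrow-in) - 0 → 0 - 0 = 0, borrow out 0
  col 6: (0 - 0 borrow-in) - 0 → 0 - 0 = 0, borrow out 0
  col 7: (0 - 0 borrow-in) - 0 → 0 - 0 = 0, borrow out 0
  col 8: (0 - 0 borrow-in) - 1 → borrow from next column: (0+2) - 1 = 1, borrow out 1
  col 9: (1 - 1 borrow-in) - 0 → 0 - 0 = 0, borrow out 0
  col 10: (1 - 0 borrow-in) - 1 → 1 - 1 = 0, borrow out 0
Reading bits MSB→LSB: 00100011010
Strip leading zeros: 100011010
= 100011010


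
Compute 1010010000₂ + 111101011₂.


Align and add column by column (LSB to MSB, carry propagating):
  01010010000
+ 00111101011
  -----------
  col 0: 0 + 1 + 0 (carry in) = 1 → bit 1, carry out 0
  col 1: 0 + 1 + 0 (carry in) = 1 → bit 1, carry out 0
  col 2: 0 + 0 + 0 (carry in) = 0 → bit 0, carry out 0
  col 3: 0 + 1 + 0 (carry in) = 1 → bit 1, carry out 0
  col 4: 1 + 0 + 0 (carry in) = 1 → bit 1, carry out 0
  col 5: 0 + 1 + 0 (carry in) = 1 → bit 1, carry out 0
  col 6: 0 + 1 + 0 (carry in) = 1 → bit 1, carry out 0
  col 7: 1 + 1 + 0 (carry in) = 2 → bit 0, carry out 1
  col 8: 0 + 1 + 1 (carry in) = 2 → bit 0, carry out 1
  col 9: 1 + 0 + 1 (carry in) = 2 → bit 0, carry out 1
  col 10: 0 + 0 + 1 (carry in) = 1 → bit 1, carry out 0
Reading bits MSB→LSB: 10001111011
Strip leading zeros: 10001111011
= 10001111011


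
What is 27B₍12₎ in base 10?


Positional values (base 12):
  B × 12^0 = 11 × 1 = 11
  7 × 12^1 = 7 × 12 = 84
  2 × 12^2 = 2 × 144 = 288
Sum = 11 + 84 + 288
= 383


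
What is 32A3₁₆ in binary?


Each hex digit → 4 binary bits:
  3 = 0011
  2 = 0010
  A = 1010
  3 = 0011
Concatenate: 0011 0010 1010 0011
= 0011001010100011


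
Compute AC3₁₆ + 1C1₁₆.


Align and add column by column (LSB to MSB, each column mod 16 with carry):
  0AC3
+ 01C1
  ----
  col 0: 3(3) + 1(1) + 0 (carry in) = 4 → 4(4), carry out 0
  col 1: C(12) + C(12) + 0 (carry in) = 24 → 8(8), carry out 1
  col 2: A(10) + 1(1) + 1 (carry in) = 12 → C(12), carry out 0
  col 3: 0(0) + 0(0) + 0 (carry in) = 0 → 0(0), carry out 0
Reading digits MSB→LSB: 0C84
Strip leading zeros: C84
= 0xC84


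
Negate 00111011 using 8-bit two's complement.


Original: 00111011
Step 1 - Invert all bits: 11000100
Step 2 - Add 1: 11000100 + 1
= 11000101 (represents -59)


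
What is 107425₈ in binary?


Each octal digit → 3 binary bits:
  1 = 001
  0 = 000
  7 = 111
  4 = 100
  2 = 010
  5 = 101
Concatenate: 001 000 111 100 010 101
= 001000111100010101


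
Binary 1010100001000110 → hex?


Group into 4-bit nibbles: 1010100001000110
  1010 = A
  1000 = 8
  0100 = 4
  0110 = 6
= 0xA846


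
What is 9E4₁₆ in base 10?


Positional values:
Position 0: 4 × 16^0 = 4 × 1 = 4
Position 1: E × 16^1 = 14 × 16 = 224
Position 2: 9 × 16^2 = 9 × 256 = 2304
Sum = 4 + 224 + 2304
= 2532


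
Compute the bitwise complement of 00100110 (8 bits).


Original: 00100110
Invert all bits:
  bit 0: 0 → 1
  bit 1: 0 → 1
  bit 2: 1 → 0
  bit 3: 0 → 1
  bit 4: 0 → 1
  bit 5: 1 → 0
  bit 6: 1 → 0
  bit 7: 0 → 1
= 11011001


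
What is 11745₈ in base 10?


Positional values:
Position 0: 5 × 8^0 = 5
Position 1: 4 × 8^1 = 32
Position 2: 7 × 8^2 = 448
Position 3: 1 × 8^3 = 512
Position 4: 1 × 8^4 = 4096
Sum = 5 + 32 + 448 + 512 + 4096
= 5093


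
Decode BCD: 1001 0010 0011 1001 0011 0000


Each 4-bit group → digit:
  1001 → 9
  0010 → 2
  0011 → 3
  1001 → 9
  0011 → 3
  0000 → 0
= 923930


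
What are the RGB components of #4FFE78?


Hex: #4FFE78
R = 4F₁₆ = 79
G = FE₁₆ = 254
B = 78₁₆ = 120
= RGB(79, 254, 120)


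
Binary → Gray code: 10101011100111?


Binary: 10101011100111
Gray code: G = B XOR (B >> 1)
B >> 1 = 01010101110011
10101011100111 XOR 01010101110011:
  1 XOR 0 = 1
  0 XOR 1 = 1
  1 XOR 0 = 1
  0 XOR 1 = 1
  1 XOR 0 = 1
  0 XOR 1 = 1
  1 XOR 0 = 1
  1 XOR 1 = 0
  1 XOR 1 = 0
  0 XOR 1 = 1
  0 XOR 0 = 0
  1 XOR 0 = 1
  1 XOR 1 = 0
  1 XOR 1 = 0
= 11111110010100


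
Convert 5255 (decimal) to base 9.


Divide by 9 repeatedly:
5255 ÷ 9 = 583 remainder 8
583 ÷ 9 = 64 remainder 7
64 ÷ 9 = 7 remainder 1
7 ÷ 9 = 0 remainder 7
Reading remainders bottom-up:
= 7178


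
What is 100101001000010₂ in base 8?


Group into 3-bit groups: 100101001000010
  100 = 4
  101 = 5
  001 = 1
  000 = 0
  010 = 2
= 0o45102


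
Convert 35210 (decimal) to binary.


Divide by 2 repeatedly:
35210 ÷ 2 = 17605 remainder 0
17605 ÷ 2 = 8802 remainder 1
8802 ÷ 2 = 4401 remainder 0
4401 ÷ 2 = 2200 remainder 1
2200 ÷ 2 = 1100 remainder 0
1100 ÷ 2 = 550 remainder 0
550 ÷ 2 = 275 remainder 0
275 ÷ 2 = 137 remainder 1
137 ÷ 2 = 68 remainder 1
68 ÷ 2 = 34 remainder 0
34 ÷ 2 = 17 remainder 0
17 ÷ 2 = 8 remainder 1
8 ÷ 2 = 4 remainder 0
4 ÷ 2 = 2 remainder 0
2 ÷ 2 = 1 remainder 0
1 ÷ 2 = 0 remainder 1
Reading remainders bottom-up:
= 1000100110001010


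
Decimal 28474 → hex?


Divide by 16 repeatedly:
28474 ÷ 16 = 1779 remainder 10 (A)
1779 ÷ 16 = 111 remainder 3 (3)
111 ÷ 16 = 6 remainder 15 (F)
6 ÷ 16 = 0 remainder 6 (6)
Reading remainders bottom-up:
= 0x6F3A


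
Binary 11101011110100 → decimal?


Positional values:
Bit 2: 1 × 2^2 = 4
Bit 4: 1 × 2^4 = 16
Bit 5: 1 × 2^5 = 32
Bit 6: 1 × 2^6 = 64
Bit 7: 1 × 2^7 = 128
Bit 9: 1 × 2^9 = 512
Bit 11: 1 × 2^11 = 2048
Bit 12: 1 × 2^12 = 4096
Bit 13: 1 × 2^13 = 8192
Sum = 4 + 16 + 32 + 64 + 128 + 512 + 2048 + 4096 + 8192
= 15092


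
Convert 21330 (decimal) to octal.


Divide by 8 repeatedly:
21330 ÷ 8 = 2666 remainder 2
2666 ÷ 8 = 333 remainder 2
333 ÷ 8 = 41 remainder 5
41 ÷ 8 = 5 remainder 1
5 ÷ 8 = 0 remainder 5
Reading remainders bottom-up:
= 0o51522


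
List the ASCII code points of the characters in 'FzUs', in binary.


String: 'FzUs'  (4 characters)
Per-character ASCII lookup:
  'F': uppercase starts at 65: 'F' = 65 + 5 = 70 → 1000110
  'z': lowercase starts at 97: 'z' = 97 + 25 = 122 → 1111010
  'U': uppercase starts at 65: 'U' = 65 + 20 = 85 → 1010101
  's': lowercase starts at 97: 's' = 97 + 18 = 115 → 1110011
= 1000110 1111010 1010101 1110011


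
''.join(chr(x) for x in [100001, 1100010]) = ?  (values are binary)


Codes (binary): 100001 1100010
Per-code ASCII lookup:
  100001 = 33  (special character) → '!'
  1100010 = 98  (range 97-122: lowercase, 98 - 97 = 1) → 'b'
= '!b'


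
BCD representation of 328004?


Each digit → 4-bit binary:
  3 → 0011
  2 → 0010
  8 → 1000
  0 → 0000
  0 → 0000
  4 → 0100
= 0011 0010 1000 0000 0000 0100


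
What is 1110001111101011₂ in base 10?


Positional values:
Bit 0: 1 × 2^0 = 1
Bit 1: 1 × 2^1 = 2
Bit 3: 1 × 2^3 = 8
Bit 5: 1 × 2^5 = 32
Bit 6: 1 × 2^6 = 64
Bit 7: 1 × 2^7 = 128
Bit 8: 1 × 2^8 = 256
Bit 9: 1 × 2^9 = 512
Bit 13: 1 × 2^13 = 8192
Bit 14: 1 × 2^14 = 16384
Bit 15: 1 × 2^15 = 32768
Sum = 1 + 2 + 8 + 32 + 64 + 128 + 256 + 512 + 8192 + 16384 + 32768
= 58347


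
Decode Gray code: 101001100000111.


Gray code: 101001100000111
MSB stays the same: 1
Each subsequent bit = prev_binary XOR current_gray:
  B[1] = 1 XOR 0 = 1
  B[2] = 1 XOR 1 = 0
  B[3] = 0 XOR 0 = 0
  B[4] = 0 XOR 0 = 0
  B[5] = 0 XOR 1 = 1
  B[6] = 1 XOR 1 = 0
  B[7] = 0 XOR 0 = 0
  B[8] = 0 XOR 0 = 0
  B[9] = 0 XOR 0 = 0
  B[10] = 0 XOR 0 = 0
  B[11] = 0 XOR 0 = 0
  B[12] = 0 XOR 1 = 1
  B[13] = 1 XOR 1 = 0
  B[14] = 0 XOR 1 = 1
= 110001000000101 (25093 decimal)


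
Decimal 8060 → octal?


Divide by 8 repeatedly:
8060 ÷ 8 = 1007 remainder 4
1007 ÷ 8 = 125 remainder 7
125 ÷ 8 = 15 remainder 5
15 ÷ 8 = 1 remainder 7
1 ÷ 8 = 0 remainder 1
Reading remainders bottom-up:
= 0o17574


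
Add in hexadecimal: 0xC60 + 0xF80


Align and add column by column (LSB to MSB, each column mod 16 with carry):
  0C60
+ 0F80
  ----
  col 0: 0(0) + 0(0) + 0 (carry in) = 0 → 0(0), carry out 0
  col 1: 6(6) + 8(8) + 0 (carry in) = 14 → E(14), carry out 0
  col 2: C(12) + F(15) + 0 (carry in) = 27 → B(11), carry out 1
  col 3: 0(0) + 0(0) + 1 (carry in) = 1 → 1(1), carry out 0
Reading digits MSB→LSB: 1BE0
Strip leading zeros: 1BE0
= 0x1BE0


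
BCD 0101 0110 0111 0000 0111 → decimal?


Each 4-bit group → digit:
  0101 → 5
  0110 → 6
  0111 → 7
  0000 → 0
  0111 → 7
= 56707


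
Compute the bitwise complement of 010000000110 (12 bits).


Original: 010000000110
Invert all bits:
  bit 0: 0 → 1
  bit 1: 1 → 0
  bit 2: 0 → 1
  bit 3: 0 → 1
  bit 4: 0 → 1
  bit 5: 0 → 1
  bit 6: 0 → 1
  bit 7: 0 → 1
  bit 8: 0 → 1
  bit 9: 1 → 0
  bit 10: 1 → 0
  bit 11: 0 → 1
= 101111111001


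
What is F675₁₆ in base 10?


Positional values:
Position 0: 5 × 16^0 = 5 × 1 = 5
Position 1: 7 × 16^1 = 7 × 16 = 112
Position 2: 6 × 16^2 = 6 × 256 = 1536
Position 3: F × 16^3 = 15 × 4096 = 61440
Sum = 5 + 112 + 1536 + 61440
= 63093


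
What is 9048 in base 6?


Divide by 6 repeatedly:
9048 ÷ 6 = 1508 remainder 0
1508 ÷ 6 = 251 remainder 2
251 ÷ 6 = 41 remainder 5
41 ÷ 6 = 6 remainder 5
6 ÷ 6 = 1 remainder 0
1 ÷ 6 = 0 remainder 1
Reading remainders bottom-up:
= 105520


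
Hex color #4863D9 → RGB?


Hex: #4863D9
R = 48₁₆ = 72
G = 63₁₆ = 99
B = D9₁₆ = 217
= RGB(72, 99, 217)


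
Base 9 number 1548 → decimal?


Positional values (base 9):
  8 × 9^0 = 8 × 1 = 8
  4 × 9^1 = 4 × 9 = 36
  5 × 9^2 = 5 × 81 = 405
  1 × 9^3 = 1 × 729 = 729
Sum = 8 + 36 + 405 + 729
= 1178


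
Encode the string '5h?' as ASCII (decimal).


String: '5h?'  (3 characters)
Per-character ASCII lookup:
  '5': digits start at 48: '5' = 48 + 5 = 53
  'h': lowercase starts at 97: 'h' = 97 + 7 = 104
  '?': special character: '?' = 63
= 53 104 63


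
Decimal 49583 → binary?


Divide by 2 repeatedly:
49583 ÷ 2 = 24791 remainder 1
24791 ÷ 2 = 12395 remainder 1
12395 ÷ 2 = 6197 remainder 1
6197 ÷ 2 = 3098 remainder 1
3098 ÷ 2 = 1549 remainder 0
1549 ÷ 2 = 774 remainder 1
774 ÷ 2 = 387 remainder 0
387 ÷ 2 = 193 remainder 1
193 ÷ 2 = 96 remainder 1
96 ÷ 2 = 48 remainder 0
48 ÷ 2 = 24 remainder 0
24 ÷ 2 = 12 remainder 0
12 ÷ 2 = 6 remainder 0
6 ÷ 2 = 3 remainder 0
3 ÷ 2 = 1 remainder 1
1 ÷ 2 = 0 remainder 1
Reading remainders bottom-up:
= 1100000110101111


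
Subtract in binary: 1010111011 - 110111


Align and subtract column by column (LSB to MSB, borrowing when needed):
  1010111011
- 0000110111
  ----------
  col 0: (1 - 0 borrow-in) - 1 → 1 - 1 = 0, borrow out 0
  col 1: (1 - 0 borrow-in) - 1 → 1 - 1 = 0, borrow out 0
  col 2: (0 - 0 borrow-in) - 1 → borrow from next column: (0+2) - 1 = 1, borrow out 1
  col 3: (1 - 1 borrow-in) - 0 → 0 - 0 = 0, borrow out 0
  col 4: (1 - 0 borrow-in) - 1 → 1 - 1 = 0, borrow out 0
  col 5: (1 - 0 borrow-in) - 1 → 1 - 1 = 0, borrow out 0
  col 6: (0 - 0 borrow-in) - 0 → 0 - 0 = 0, borrow out 0
  col 7: (1 - 0 borrow-in) - 0 → 1 - 0 = 1, borrow out 0
  col 8: (0 - 0 borrow-in) - 0 → 0 - 0 = 0, borrow out 0
  col 9: (1 - 0 borrow-in) - 0 → 1 - 0 = 1, borrow out 0
Reading bits MSB→LSB: 1010000100
Strip leading zeros: 1010000100
= 1010000100


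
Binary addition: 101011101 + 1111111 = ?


Align and add column by column (LSB to MSB, carry propagating):
  0101011101
+ 0001111111
  ----------
  col 0: 1 + 1 + 0 (carry in) = 2 → bit 0, carry out 1
  col 1: 0 + 1 + 1 (carry in) = 2 → bit 0, carry out 1
  col 2: 1 + 1 + 1 (carry in) = 3 → bit 1, carry out 1
  col 3: 1 + 1 + 1 (carry in) = 3 → bit 1, carry out 1
  col 4: 1 + 1 + 1 (carry in) = 3 → bit 1, carry out 1
  col 5: 0 + 1 + 1 (carry in) = 2 → bit 0, carry out 1
  col 6: 1 + 1 + 1 (carry in) = 3 → bit 1, carry out 1
  col 7: 0 + 0 + 1 (carry in) = 1 → bit 1, carry out 0
  col 8: 1 + 0 + 0 (carry in) = 1 → bit 1, carry out 0
  col 9: 0 + 0 + 0 (carry in) = 0 → bit 0, carry out 0
Reading bits MSB→LSB: 0111011100
Strip leading zeros: 111011100
= 111011100


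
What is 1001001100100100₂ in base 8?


Group into 3-bit groups: 001001001100100100
  001 = 1
  001 = 1
  001 = 1
  100 = 4
  100 = 4
  100 = 4
= 0o111444


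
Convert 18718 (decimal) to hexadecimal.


Divide by 16 repeatedly:
18718 ÷ 16 = 1169 remainder 14 (E)
1169 ÷ 16 = 73 remainder 1 (1)
73 ÷ 16 = 4 remainder 9 (9)
4 ÷ 16 = 0 remainder 4 (4)
Reading remainders bottom-up:
= 0x491E


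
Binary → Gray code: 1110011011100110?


Binary: 1110011011100110
Gray code: G = B XOR (B >> 1)
B >> 1 = 0111001101110011
1110011011100110 XOR 0111001101110011:
  1 XOR 0 = 1
  1 XOR 1 = 0
  1 XOR 1 = 0
  0 XOR 1 = 1
  0 XOR 0 = 0
  1 XOR 0 = 1
  1 XOR 1 = 0
  0 XOR 1 = 1
  1 XOR 0 = 1
  1 XOR 1 = 0
  1 XOR 1 = 0
  0 XOR 1 = 1
  0 XOR 0 = 0
  1 XOR 0 = 1
  1 XOR 1 = 0
  0 XOR 1 = 1
= 1001010110010101


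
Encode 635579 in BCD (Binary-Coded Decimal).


Each digit → 4-bit binary:
  6 → 0110
  3 → 0011
  5 → 0101
  5 → 0101
  7 → 0111
  9 → 1001
= 0110 0011 0101 0101 0111 1001


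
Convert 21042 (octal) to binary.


Each octal digit → 3 binary bits:
  2 = 010
  1 = 001
  0 = 000
  4 = 100
  2 = 010
Concatenate: 010 001 000 100 010
= 010001000100010


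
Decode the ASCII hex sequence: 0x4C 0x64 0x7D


Codes (hex): 0x4C 0x64 0x7D
Per-code ASCII lookup:
  0x4C = 76  (range 65-90: uppercase, 76 - 65 = 11) → 'L'
  0x64 = 100  (range 97-122: lowercase, 100 - 97 = 3) → 'd'
  0x7D = 125  (special character) → '}'
= 'Ld}'


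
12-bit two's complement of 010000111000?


Original: 010000111000
Step 1 - Invert all bits: 101111000111
Step 2 - Add 1: 101111000111 + 1
= 101111001000 (represents -1080)


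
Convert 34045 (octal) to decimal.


Positional values:
Position 0: 5 × 8^0 = 5
Position 1: 4 × 8^1 = 32
Position 2: 0 × 8^2 = 0
Position 3: 4 × 8^3 = 2048
Position 4: 3 × 8^4 = 12288
Sum = 5 + 32 + 0 + 2048 + 12288
= 14373


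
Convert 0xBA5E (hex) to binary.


Each hex digit → 4 binary bits:
  B = 1011
  A = 1010
  5 = 0101
  E = 1110
Concatenate: 1011 1010 0101 1110
= 1011101001011110


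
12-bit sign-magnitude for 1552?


Sign bit: 0 (positive)
Magnitude: 1552 = 11000010000
= 011000010000


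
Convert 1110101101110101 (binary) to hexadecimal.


Group into 4-bit nibbles: 1110101101110101
  1110 = E
  1011 = B
  0111 = 7
  0101 = 5
= 0xEB75


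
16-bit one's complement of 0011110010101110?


Original: 0011110010101110
Invert all bits:
  bit 0: 0 → 1
  bit 1: 0 → 1
  bit 2: 1 → 0
  bit 3: 1 → 0
  bit 4: 1 → 0
  bit 5: 1 → 0
  bit 6: 0 → 1
  bit 7: 0 → 1
  bit 8: 1 → 0
  bit 9: 0 → 1
  bit 10: 1 → 0
  bit 11: 0 → 1
  bit 12: 1 → 0
  bit 13: 1 → 0
  bit 14: 1 → 0
  bit 15: 0 → 1
= 1100001101010001


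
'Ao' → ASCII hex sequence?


String: 'Ao'  (2 characters)
Per-character ASCII lookup:
  'A': uppercase starts at 65: 'A' = 65 + 0 = 65 → 0x41
  'o': lowercase starts at 97: 'o' = 97 + 14 = 111 → 0x6F
= 0x41 0x6F


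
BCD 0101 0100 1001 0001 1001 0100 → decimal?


Each 4-bit group → digit:
  0101 → 5
  0100 → 4
  1001 → 9
  0001 → 1
  1001 → 9
  0100 → 4
= 549194


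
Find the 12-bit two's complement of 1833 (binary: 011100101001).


Original: 011100101001
Step 1 - Invert all bits: 100011010110
Step 2 - Add 1: 100011010110 + 1
= 100011010111 (represents -1833)


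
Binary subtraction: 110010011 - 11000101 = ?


Align and subtract column by column (LSB to MSB, borrowing when needed):
  110010011
- 011000101
  ---------
  col 0: (1 - 0 borrow-in) - 1 → 1 - 1 = 0, borrow out 0
  col 1: (1 - 0 borrow-in) - 0 → 1 - 0 = 1, borrow out 0
  col 2: (0 - 0 borrow-in) - 1 → borrow from next column: (0+2) - 1 = 1, borrow out 1
  col 3: (0 - 1 borrow-in) - 0 → borrow from next column: (-1+2) - 0 = 1, borrow out 1
  col 4: (1 - 1 borrow-in) - 0 → 0 - 0 = 0, borrow out 0
  col 5: (0 - 0 borrow-in) - 0 → 0 - 0 = 0, borrow out 0
  col 6: (0 - 0 borrow-in) - 1 → borrow from next column: (0+2) - 1 = 1, borrow out 1
  col 7: (1 - 1 borrow-in) - 1 → borrow from next column: (0+2) - 1 = 1, borrow out 1
  col 8: (1 - 1 borrow-in) - 0 → 0 - 0 = 0, borrow out 0
Reading bits MSB→LSB: 011001110
Strip leading zeros: 11001110
= 11001110


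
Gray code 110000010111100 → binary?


Gray code: 110000010111100
MSB stays the same: 1
Each subsequent bit = prev_binary XOR current_gray:
  B[1] = 1 XOR 1 = 0
  B[2] = 0 XOR 0 = 0
  B[3] = 0 XOR 0 = 0
  B[4] = 0 XOR 0 = 0
  B[5] = 0 XOR 0 = 0
  B[6] = 0 XOR 0 = 0
  B[7] = 0 XOR 1 = 1
  B[8] = 1 XOR 0 = 1
  B[9] = 1 XOR 1 = 0
  B[10] = 0 XOR 1 = 1
  B[11] = 1 XOR 1 = 0
  B[12] = 0 XOR 1 = 1
  B[13] = 1 XOR 0 = 1
  B[14] = 1 XOR 0 = 1
= 100000011010111 (16599 decimal)


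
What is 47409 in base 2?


Divide by 2 repeatedly:
47409 ÷ 2 = 23704 remainder 1
23704 ÷ 2 = 11852 remainder 0
11852 ÷ 2 = 5926 remainder 0
5926 ÷ 2 = 2963 remainder 0
2963 ÷ 2 = 1481 remainder 1
1481 ÷ 2 = 740 remainder 1
740 ÷ 2 = 370 remainder 0
370 ÷ 2 = 185 remainder 0
185 ÷ 2 = 92 remainder 1
92 ÷ 2 = 46 remainder 0
46 ÷ 2 = 23 remainder 0
23 ÷ 2 = 11 remainder 1
11 ÷ 2 = 5 remainder 1
5 ÷ 2 = 2 remainder 1
2 ÷ 2 = 1 remainder 0
1 ÷ 2 = 0 remainder 1
Reading remainders bottom-up:
= 1011100100110001


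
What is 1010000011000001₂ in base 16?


Group into 4-bit nibbles: 1010000011000001
  1010 = A
  0000 = 0
  1100 = C
  0001 = 1
= 0xA0C1


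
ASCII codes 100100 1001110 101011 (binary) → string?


Codes (binary): 100100 1001110 101011
Per-code ASCII lookup:
  100100 = 36  (special character) → '$'
  1001110 = 78  (range 65-90: uppercase, 78 - 65 = 13) → 'N'
  101011 = 43  (special character) → '+'
= '$N+'


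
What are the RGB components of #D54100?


Hex: #D54100
R = D5₁₆ = 213
G = 41₁₆ = 65
B = 00₁₆ = 0
= RGB(213, 65, 0)


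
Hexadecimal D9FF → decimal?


Positional values:
Position 0: F × 16^0 = 15 × 1 = 15
Position 1: F × 16^1 = 15 × 16 = 240
Position 2: 9 × 16^2 = 9 × 256 = 2304
Position 3: D × 16^3 = 13 × 4096 = 53248
Sum = 15 + 240 + 2304 + 53248
= 55807


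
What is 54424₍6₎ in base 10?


Positional values (base 6):
  4 × 6^0 = 4 × 1 = 4
  2 × 6^1 = 2 × 6 = 12
  4 × 6^2 = 4 × 36 = 144
  4 × 6^3 = 4 × 216 = 864
  5 × 6^4 = 5 × 1296 = 6480
Sum = 4 + 12 + 144 + 864 + 6480
= 7504
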